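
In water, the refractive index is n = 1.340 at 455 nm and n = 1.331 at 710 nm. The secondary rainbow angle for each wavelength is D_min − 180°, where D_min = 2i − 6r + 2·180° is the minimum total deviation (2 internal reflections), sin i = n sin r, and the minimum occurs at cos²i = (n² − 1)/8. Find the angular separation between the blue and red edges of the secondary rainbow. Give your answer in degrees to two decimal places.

At 455 nm (n = 1.340): cos²i = 0.09945 → i = 71.618°, r = 45.088°, D_min = 232.709°, rainbow angle = 52.709°.
At 710 nm (n = 1.331): cos²i = 0.09645 → i = 71.907°, r = 45.575°, D_min = 230.365°, rainbow angle = 50.365°.
Angular width = |52.709° − 50.365°| = 2.344°.

2.34°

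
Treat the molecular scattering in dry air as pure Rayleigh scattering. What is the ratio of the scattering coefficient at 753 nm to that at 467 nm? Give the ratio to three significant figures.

Rayleigh scattering ∝ λ⁻⁴, so the ratio of coefficients is the inverse fourth power of the wavelength ratio.
σ(753)/σ(467) = (467/753)⁴ = (0.6202)⁴ = 0.1479.

0.148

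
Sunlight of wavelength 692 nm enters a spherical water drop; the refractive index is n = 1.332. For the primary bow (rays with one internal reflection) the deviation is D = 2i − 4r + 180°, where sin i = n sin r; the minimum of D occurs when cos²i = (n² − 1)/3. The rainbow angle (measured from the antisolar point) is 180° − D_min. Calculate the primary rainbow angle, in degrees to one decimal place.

cos²i = (1.77422 − 1)/3 = 0.25807; i = arccos(0.50801) = 59.469°.
sin r = sin 59.469°/1.332 = 0.64666; r = 40.290°.
D_min = 2·59.469° − 4·40.290° + 180° = 137.776°.
Rainbow angle = 180° − D_min = 42.224°.

42.2°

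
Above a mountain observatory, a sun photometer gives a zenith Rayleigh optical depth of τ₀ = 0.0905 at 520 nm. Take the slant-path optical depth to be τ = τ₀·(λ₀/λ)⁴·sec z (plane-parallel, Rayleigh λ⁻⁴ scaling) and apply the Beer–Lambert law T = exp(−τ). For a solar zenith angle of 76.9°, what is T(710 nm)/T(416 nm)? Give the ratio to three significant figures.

2.36

Airmass: sec 76.9° = 4.4121.
τ(710 nm) = 0.0905 × (520/710)⁴ × 4.4121 = 0.0905 × 0.2877 × 4.4121 = 0.1149.
τ(416 nm) = 0.0905 × (520/416)⁴ × 4.4121 = 0.0905 × 2.4414 × 4.4121 = 0.9748.
T(710)/T(416) = exp(τ_B − τ_A) = exp(0.8599) = 2.3630.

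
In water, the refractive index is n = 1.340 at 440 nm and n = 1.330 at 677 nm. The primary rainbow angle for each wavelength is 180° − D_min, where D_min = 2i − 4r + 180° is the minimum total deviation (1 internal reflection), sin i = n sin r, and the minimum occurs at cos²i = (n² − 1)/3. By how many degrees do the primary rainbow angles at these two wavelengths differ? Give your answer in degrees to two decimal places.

1.45°

At 440 nm (n = 1.340): cos²i = 0.26520 → i = 59.004°, r = 39.770°, D_min = 138.929°, rainbow angle = 41.071°.
At 677 nm (n = 1.330): cos²i = 0.25630 → i = 59.585°, r = 40.422°, D_min = 137.484°, rainbow angle = 42.516°.
Angular width = |41.071° − 42.516°| = 1.445°.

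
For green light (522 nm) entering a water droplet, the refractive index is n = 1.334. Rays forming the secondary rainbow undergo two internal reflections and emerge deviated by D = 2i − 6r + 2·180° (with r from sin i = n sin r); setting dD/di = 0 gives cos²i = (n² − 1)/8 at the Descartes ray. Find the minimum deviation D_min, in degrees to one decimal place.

cos²i = (1.77956 − 1)/8 = 0.09744; i = arccos(0.31216) = 71.810°.
sin r = sin 71.810°/1.334 = 0.71217; r = 45.411°.
D_min = 2·71.810° − 6·45.411° + 360° = 231.153°.

231.2°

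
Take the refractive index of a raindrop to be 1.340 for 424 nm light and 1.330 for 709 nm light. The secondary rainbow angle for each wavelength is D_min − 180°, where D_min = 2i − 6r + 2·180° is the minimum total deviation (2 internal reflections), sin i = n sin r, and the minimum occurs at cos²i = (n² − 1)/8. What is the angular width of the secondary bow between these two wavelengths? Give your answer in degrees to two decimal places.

2.61°

At 424 nm (n = 1.340): cos²i = 0.09945 → i = 71.618°, r = 45.088°, D_min = 232.709°, rainbow angle = 52.709°.
At 709 nm (n = 1.330): cos²i = 0.09611 → i = 71.940°, r = 45.630°, D_min = 230.101°, rainbow angle = 50.101°.
Angular width = |52.709° − 50.101°| = 2.608°.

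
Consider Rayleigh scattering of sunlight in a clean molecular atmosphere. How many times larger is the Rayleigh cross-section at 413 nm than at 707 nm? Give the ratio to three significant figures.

8.59

Rayleigh scattering ∝ λ⁻⁴, so the ratio of coefficients is the inverse fourth power of the wavelength ratio.
σ(413)/σ(707) = (707/413)⁴ = (1.7119)⁴ = 8.588.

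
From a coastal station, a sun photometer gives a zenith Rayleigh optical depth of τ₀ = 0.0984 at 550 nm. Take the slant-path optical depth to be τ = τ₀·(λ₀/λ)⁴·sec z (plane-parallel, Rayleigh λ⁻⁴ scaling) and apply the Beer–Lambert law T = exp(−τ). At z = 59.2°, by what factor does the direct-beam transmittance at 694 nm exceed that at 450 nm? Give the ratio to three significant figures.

1.42

Airmass: sec 59.2° = 1.9530.
τ(694 nm) = 0.0984 × (550/694)⁴ × 1.9530 = 0.0984 × 0.3945 × 1.9530 = 0.0758.
τ(450 nm) = 0.0984 × (550/450)⁴ × 1.9530 = 0.0984 × 2.2315 × 1.9530 = 0.4288.
T(694)/T(450) = exp(τ_B − τ_A) = exp(0.3530) = 1.4234.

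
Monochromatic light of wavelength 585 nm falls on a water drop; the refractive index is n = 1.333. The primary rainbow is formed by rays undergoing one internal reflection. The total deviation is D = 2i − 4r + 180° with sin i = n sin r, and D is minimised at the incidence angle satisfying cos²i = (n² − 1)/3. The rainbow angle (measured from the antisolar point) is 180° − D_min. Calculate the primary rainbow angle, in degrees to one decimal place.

cos²i = (1.77689 − 1)/3 = 0.25896; i = arccos(0.50888) = 59.410°.
sin r = sin 59.410°/1.333 = 0.64579; r = 40.225°.
D_min = 2·59.410° − 4·40.225° + 180° = 137.922°.
Rainbow angle = 180° − D_min = 42.078°.

42.1°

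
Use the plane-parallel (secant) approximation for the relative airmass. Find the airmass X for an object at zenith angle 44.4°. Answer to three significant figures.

X = sec z = 1/cos 44.4° = 1/0.7145 = 1.3996.

1.40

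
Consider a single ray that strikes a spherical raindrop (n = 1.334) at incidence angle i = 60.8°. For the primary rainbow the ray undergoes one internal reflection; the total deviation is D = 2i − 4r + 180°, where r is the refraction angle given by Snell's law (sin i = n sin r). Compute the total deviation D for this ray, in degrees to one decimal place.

138.1°

sin r = sin 60.8° / 1.334 = 0.8729/1.334 = 0.6544; r = 40.87°.
D = 2·60.8° − 4·40.87° + 180° = 121.60° − 163.49° + 180° = 138.11°.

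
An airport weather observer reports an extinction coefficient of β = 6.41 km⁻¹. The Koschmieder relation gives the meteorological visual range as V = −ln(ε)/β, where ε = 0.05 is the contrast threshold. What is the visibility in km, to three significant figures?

V = −ln(0.05) / 6.41 = 2.996 / 6.41 = 0.4674 km.

0.467 km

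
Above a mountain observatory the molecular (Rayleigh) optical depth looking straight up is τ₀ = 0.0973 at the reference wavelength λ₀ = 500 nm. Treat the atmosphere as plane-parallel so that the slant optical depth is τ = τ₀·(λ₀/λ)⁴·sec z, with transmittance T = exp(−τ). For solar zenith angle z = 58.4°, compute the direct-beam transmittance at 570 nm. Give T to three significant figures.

sec 58.4° = 1.9084.
τ = 0.0973 × (500/570)⁴ × 1.9084 = 0.0973 × 0.5921 × 1.9084 = 0.1099.
T = exp(−0.1099) = 0.8959.

0.896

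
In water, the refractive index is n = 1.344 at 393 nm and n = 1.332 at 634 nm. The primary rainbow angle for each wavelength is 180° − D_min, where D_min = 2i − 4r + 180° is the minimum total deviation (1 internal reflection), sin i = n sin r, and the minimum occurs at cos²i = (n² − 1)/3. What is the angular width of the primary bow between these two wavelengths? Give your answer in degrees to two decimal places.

1.72°

At 393 nm (n = 1.344): cos²i = 0.26878 → i = 58.772°, r = 39.512°, D_min = 139.495°, rainbow angle = 40.505°.
At 634 nm (n = 1.332): cos²i = 0.25807 → i = 59.469°, r = 40.290°, D_min = 137.776°, rainbow angle = 42.224°.
Angular width = |40.505° − 42.224°| = 1.719°.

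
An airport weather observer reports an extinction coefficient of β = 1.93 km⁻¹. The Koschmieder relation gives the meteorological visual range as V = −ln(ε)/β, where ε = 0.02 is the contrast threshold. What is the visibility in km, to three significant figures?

2.03 km

V = −ln(0.02) / 1.93 = 3.912 / 1.93 = 2.0270 km.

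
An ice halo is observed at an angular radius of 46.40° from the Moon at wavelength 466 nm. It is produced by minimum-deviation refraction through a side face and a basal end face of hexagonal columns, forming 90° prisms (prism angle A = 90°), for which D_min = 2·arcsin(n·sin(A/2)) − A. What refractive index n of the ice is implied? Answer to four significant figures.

Rearranging: n = sin((D_min + A)/2) / sin(A/2).
(D_min + A)/2 = (46.40° + 90°)/2 = 68.200°.
n = sin 68.200° / sin 45° = 0.9285 / 0.7071 = 1.3131.

1.313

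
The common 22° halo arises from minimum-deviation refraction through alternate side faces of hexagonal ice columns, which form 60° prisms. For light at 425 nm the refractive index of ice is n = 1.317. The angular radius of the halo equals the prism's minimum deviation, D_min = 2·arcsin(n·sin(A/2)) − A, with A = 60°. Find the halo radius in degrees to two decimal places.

n·sin(A/2) = 1.317 × sin 30° = 1.317 × 0.5000 = 0.6585.
D_min = 2·arcsin(0.6585) − 60° = 2 × 41.186° − 60° = 22.371°.

22.37°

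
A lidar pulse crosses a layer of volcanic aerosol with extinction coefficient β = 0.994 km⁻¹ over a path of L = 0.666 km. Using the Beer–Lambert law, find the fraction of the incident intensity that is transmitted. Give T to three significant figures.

τ = β·L = 0.994 × 0.666 = 0.6620.
T = exp(−0.6620) = 0.5158.

0.516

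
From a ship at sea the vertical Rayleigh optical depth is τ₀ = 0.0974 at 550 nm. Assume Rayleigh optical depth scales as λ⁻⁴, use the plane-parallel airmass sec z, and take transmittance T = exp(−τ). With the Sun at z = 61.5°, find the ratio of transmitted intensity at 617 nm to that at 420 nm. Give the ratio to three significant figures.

1.60

Airmass: sec 61.5° = 2.0957.
τ(617 nm) = 0.0974 × (550/617)⁴ × 2.0957 = 0.0974 × 0.6314 × 2.0957 = 0.1289.
τ(420 nm) = 0.0974 × (550/420)⁴ × 2.0957 = 0.0974 × 2.9407 × 2.0957 = 0.6003.
T(617)/T(420) = exp(τ_B − τ_A) = exp(0.4714) = 1.6022.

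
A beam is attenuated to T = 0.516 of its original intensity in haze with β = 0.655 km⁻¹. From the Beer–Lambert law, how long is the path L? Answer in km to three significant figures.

Beer–Lambert: T = exp(−βL) ⇒ L = −ln(T)/β = −ln(0.516)/0.655 = 0.6616/0.655 = 1.01 km.

1.01 km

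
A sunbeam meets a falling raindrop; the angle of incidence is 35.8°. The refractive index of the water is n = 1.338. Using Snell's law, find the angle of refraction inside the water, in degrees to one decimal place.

Snell: sin θ_r = sin θ_i / n = sin 35.8° / 1.338 = 0.5850 / 1.338 = 0.4372.
θ_r = arcsin(0.4372) = 25.92°.

25.9°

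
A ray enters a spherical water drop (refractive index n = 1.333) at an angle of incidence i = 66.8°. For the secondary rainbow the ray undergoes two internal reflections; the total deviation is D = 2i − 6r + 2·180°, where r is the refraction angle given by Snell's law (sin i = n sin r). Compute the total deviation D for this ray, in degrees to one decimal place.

232.0°

sin r = sin 66.8° / 1.333 = 0.9191/1.333 = 0.6895; r = 43.59°.
D = 2·66.8° − 6·43.59° + 2·180° = 133.60° − 261.55° + 360° = 232.05°.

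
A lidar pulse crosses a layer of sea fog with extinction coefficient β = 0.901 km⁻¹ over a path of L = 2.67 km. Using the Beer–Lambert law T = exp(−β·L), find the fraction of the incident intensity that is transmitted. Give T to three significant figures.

0.0902

τ = β·L = 0.901 × 2.67 = 2.4057.
T = exp(−2.4057) = 0.0902.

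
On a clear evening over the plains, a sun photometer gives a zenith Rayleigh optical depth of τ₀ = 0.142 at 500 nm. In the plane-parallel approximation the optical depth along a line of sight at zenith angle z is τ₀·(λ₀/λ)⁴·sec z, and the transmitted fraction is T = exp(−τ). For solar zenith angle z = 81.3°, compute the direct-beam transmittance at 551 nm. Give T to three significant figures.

sec 81.3° = 6.6111.
τ = 0.142 × (500/551)⁴ × 6.6111 = 0.142 × 0.6781 × 6.6111 = 0.6366.
T = exp(−0.6366) = 0.5291.

0.529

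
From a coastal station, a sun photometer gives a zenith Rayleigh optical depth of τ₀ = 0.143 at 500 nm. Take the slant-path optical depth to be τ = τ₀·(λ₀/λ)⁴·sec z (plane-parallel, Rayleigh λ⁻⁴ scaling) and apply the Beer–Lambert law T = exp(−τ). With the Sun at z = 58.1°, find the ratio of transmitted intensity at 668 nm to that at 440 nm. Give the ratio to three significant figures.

1.44

Airmass: sec 58.1° = 1.8924.
τ(668 nm) = 0.143 × (500/668)⁴ × 1.8924 = 0.143 × 0.3139 × 1.8924 = 0.0849.
τ(440 nm) = 0.143 × (500/440)⁴ × 1.8924 = 0.143 × 1.6675 × 1.8924 = 0.4512.
T(668)/T(440) = exp(τ_B − τ_A) = exp(0.3663) = 1.4424.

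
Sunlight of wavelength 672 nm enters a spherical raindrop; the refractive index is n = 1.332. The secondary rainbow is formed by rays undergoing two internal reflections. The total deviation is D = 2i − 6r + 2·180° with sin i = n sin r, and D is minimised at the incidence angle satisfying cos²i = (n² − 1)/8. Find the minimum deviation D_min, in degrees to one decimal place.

cos²i = (1.77422 − 1)/8 = 0.09678; i = arccos(0.31109) = 71.875°.
sin r = sin 71.875°/1.332 = 0.71350; r = 45.520°.
D_min = 2·71.875° − 6·45.520° + 360° = 230.628°.

230.6°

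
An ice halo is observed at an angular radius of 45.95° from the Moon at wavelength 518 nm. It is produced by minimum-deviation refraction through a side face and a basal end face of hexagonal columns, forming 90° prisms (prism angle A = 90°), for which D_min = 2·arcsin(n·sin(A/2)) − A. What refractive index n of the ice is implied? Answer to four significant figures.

1.311

Rearranging: n = sin((D_min + A)/2) / sin(A/2).
(D_min + A)/2 = (45.95° + 90°)/2 = 67.975°.
n = sin 67.975° / sin 45° = 0.9270 / 0.7071 = 1.3110.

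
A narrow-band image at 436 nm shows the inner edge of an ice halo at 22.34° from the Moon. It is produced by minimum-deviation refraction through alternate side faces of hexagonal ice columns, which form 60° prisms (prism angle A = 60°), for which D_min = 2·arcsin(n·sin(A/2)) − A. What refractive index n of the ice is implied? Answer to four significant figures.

Rearranging: n = sin((D_min + A)/2) / sin(A/2).
(D_min + A)/2 = (22.34° + 60°)/2 = 41.170°.
n = sin 41.170° / sin 30° = 0.6583 / 0.5000 = 1.3166.

1.317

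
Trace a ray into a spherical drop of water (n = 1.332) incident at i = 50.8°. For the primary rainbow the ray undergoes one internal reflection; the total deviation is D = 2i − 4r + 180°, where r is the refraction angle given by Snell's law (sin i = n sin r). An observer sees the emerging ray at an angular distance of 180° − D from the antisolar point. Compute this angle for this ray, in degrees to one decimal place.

sin r = sin 50.8° / 1.332 = 0.7749/1.332 = 0.5818; r = 35.58°.
D = 2·50.8° − 4·35.58° + 180° = 101.60° − 142.31° + 180° = 139.29°.
Angle from antisolar point = 180° − D = 40.71°.

40.7°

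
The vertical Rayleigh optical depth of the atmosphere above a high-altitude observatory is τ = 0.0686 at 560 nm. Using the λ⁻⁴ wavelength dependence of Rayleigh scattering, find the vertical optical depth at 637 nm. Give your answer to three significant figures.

τ(637 nm) = τ(560 nm) × (560/637)⁴ = 0.0686 × (0.8791)⁴ = 0.0686 × 0.5973 = 0.0410.

0.0410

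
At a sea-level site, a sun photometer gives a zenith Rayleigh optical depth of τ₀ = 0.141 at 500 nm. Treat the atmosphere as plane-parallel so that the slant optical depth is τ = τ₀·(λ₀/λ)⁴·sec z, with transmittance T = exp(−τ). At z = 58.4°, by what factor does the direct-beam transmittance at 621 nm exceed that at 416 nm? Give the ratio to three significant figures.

Airmass: sec 58.4° = 1.9084.
τ(621 nm) = 0.141 × (500/621)⁴ × 1.9084 = 0.141 × 0.4203 × 1.9084 = 0.1131.
τ(416 nm) = 0.141 × (500/416)⁴ × 1.9084 = 0.141 × 2.0869 × 1.9084 = 0.5616.
T(621)/T(416) = exp(τ_B − τ_A) = exp(0.4485) = 1.5659.

1.57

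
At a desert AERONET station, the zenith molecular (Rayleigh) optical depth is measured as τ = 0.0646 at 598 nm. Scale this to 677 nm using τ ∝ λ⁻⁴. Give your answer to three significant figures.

0.0393

τ(677 nm) = τ(598 nm) × (598/677)⁴ = 0.0646 × (0.8833)⁴ = 0.0646 × 0.6088 = 0.0393.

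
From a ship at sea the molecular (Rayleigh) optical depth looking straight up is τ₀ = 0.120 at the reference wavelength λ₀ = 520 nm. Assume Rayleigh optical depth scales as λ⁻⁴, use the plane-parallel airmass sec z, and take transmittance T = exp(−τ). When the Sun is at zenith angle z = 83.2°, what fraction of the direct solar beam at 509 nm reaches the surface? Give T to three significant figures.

sec 83.2° = 8.4457.
τ = 0.120 × (520/509)⁴ × 8.4457 = 0.120 × 1.0893 × 8.4457 = 1.1040.
T = exp(−1.1040) = 0.3316.

0.332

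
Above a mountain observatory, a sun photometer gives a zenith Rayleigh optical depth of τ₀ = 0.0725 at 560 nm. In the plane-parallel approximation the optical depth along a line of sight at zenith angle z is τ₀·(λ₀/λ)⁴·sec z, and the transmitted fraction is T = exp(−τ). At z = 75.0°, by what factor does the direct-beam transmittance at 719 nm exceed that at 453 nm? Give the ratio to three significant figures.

Airmass: sec 75.0° = 3.8637.
τ(719 nm) = 0.0725 × (560/719)⁴ × 3.8637 = 0.0725 × 0.3680 × 3.8637 = 0.1031.
τ(453 nm) = 0.0725 × (560/453)⁴ × 3.8637 = 0.0725 × 2.3354 × 3.8637 = 0.6542.
T(719)/T(453) = exp(τ_B − τ_A) = exp(0.5511) = 1.7352.

1.74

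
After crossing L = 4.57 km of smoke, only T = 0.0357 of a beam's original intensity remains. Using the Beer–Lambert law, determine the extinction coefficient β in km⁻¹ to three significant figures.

0.729 km⁻¹

Beer–Lambert: T = exp(−βL) ⇒ β = −ln(T)/L = −ln(0.0357)/4.57 = 3.3326/4.57 = 0.7292 km⁻¹.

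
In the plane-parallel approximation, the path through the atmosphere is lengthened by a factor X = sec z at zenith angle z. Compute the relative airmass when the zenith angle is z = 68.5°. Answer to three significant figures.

X = sec z = 1/cos 68.5° = 1/0.3665 = 2.7285.

2.73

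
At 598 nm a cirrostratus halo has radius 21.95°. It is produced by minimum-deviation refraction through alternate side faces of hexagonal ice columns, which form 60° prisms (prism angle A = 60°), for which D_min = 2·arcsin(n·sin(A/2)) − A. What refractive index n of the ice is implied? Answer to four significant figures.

1.311

Rearranging: n = sin((D_min + A)/2) / sin(A/2).
(D_min + A)/2 = (21.95° + 60°)/2 = 40.975°.
n = sin 40.975° / sin 30° = 0.6557 / 0.5000 = 1.3115.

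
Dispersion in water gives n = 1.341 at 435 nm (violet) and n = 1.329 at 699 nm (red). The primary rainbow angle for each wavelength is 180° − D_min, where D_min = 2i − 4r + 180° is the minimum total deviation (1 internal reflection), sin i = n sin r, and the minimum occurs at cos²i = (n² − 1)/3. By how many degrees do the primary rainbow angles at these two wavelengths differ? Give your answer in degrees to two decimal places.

At 435 nm (n = 1.341): cos²i = 0.26609 → i = 58.946°, r = 39.705°, D_min = 139.071°, rainbow angle = 40.929°.
At 699 nm (n = 1.329): cos²i = 0.25541 → i = 59.643°, r = 40.487°, D_min = 137.337°, rainbow angle = 42.663°.
Angular width = |40.929° − 42.663°| = 1.735°.

1.73°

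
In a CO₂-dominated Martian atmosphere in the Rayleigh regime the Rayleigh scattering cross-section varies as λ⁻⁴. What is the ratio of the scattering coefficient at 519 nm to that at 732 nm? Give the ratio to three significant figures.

3.96

Rayleigh scattering ∝ λ⁻⁴, so the ratio of coefficients is the inverse fourth power of the wavelength ratio.
σ(519)/σ(732) = (732/519)⁴ = (1.4104)⁴ = 3.957.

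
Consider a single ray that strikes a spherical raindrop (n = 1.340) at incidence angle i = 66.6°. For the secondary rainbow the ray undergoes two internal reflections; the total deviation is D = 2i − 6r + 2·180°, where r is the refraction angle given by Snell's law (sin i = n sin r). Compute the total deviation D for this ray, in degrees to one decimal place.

sin r = sin 66.6° / 1.340 = 0.9178/1.340 = 0.6849; r = 43.23°.
D = 2·66.6° − 6·43.23° + 2·180° = 133.20° − 259.36° + 360° = 233.84°.

233.8°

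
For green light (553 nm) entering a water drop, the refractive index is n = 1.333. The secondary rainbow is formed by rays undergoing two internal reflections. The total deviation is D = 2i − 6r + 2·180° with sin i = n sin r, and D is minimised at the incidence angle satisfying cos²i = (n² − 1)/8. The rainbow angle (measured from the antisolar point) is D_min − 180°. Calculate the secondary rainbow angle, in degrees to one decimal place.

cos²i = (1.77689 − 1)/8 = 0.09711; i = arccos(0.31163) = 71.843°.
sin r = sin 71.843°/1.333 = 0.71283; r = 45.466°.
D_min = 2·71.843° − 6·45.466° + 360° = 230.891°.
Rainbow angle = D_min − 180° = 50.891°.

50.9°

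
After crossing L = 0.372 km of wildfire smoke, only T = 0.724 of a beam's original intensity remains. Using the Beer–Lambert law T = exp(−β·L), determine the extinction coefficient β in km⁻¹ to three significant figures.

Beer–Lambert: T = exp(−βL) ⇒ β = −ln(T)/L = −ln(0.724)/0.372 = 0.3230/0.372 = 0.8682 km⁻¹.

0.868 km⁻¹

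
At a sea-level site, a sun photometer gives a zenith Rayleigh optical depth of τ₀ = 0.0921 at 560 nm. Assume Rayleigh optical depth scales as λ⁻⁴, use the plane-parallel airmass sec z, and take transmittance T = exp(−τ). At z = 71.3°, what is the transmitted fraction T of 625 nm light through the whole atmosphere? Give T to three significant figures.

sec 71.3° = 3.1190.
τ = 0.0921 × (560/625)⁴ × 3.1190 = 0.0921 × 0.6445 × 3.1190 = 0.1851.
T = exp(−0.1851) = 0.8310.

0.831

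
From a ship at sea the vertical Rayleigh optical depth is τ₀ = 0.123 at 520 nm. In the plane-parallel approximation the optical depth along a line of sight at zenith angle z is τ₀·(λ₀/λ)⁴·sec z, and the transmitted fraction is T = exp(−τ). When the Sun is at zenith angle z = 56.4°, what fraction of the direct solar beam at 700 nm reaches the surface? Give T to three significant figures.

sec 56.4° = 1.8070.
τ = 0.123 × (520/700)⁴ × 1.8070 = 0.123 × 0.3045 × 1.8070 = 0.0677.
T = exp(−0.0677) = 0.9346.

0.935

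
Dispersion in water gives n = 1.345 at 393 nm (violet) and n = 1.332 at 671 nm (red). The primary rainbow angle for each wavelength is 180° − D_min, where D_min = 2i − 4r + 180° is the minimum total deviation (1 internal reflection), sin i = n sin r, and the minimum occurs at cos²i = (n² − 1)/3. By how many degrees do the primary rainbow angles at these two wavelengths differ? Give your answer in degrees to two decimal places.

1.86°

At 393 nm (n = 1.345): cos²i = 0.26967 → i = 58.715°, r = 39.448°, D_min = 139.635°, rainbow angle = 40.365°.
At 671 nm (n = 1.332): cos²i = 0.25807 → i = 59.469°, r = 40.290°, D_min = 137.776°, rainbow angle = 42.224°.
Angular width = |40.365° − 42.224°| = 1.859°.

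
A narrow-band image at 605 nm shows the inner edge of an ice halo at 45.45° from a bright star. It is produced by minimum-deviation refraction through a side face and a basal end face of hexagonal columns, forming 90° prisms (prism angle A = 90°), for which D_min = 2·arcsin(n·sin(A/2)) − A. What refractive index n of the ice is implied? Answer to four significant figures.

Rearranging: n = sin((D_min + A)/2) / sin(A/2).
(D_min + A)/2 = (45.45° + 90°)/2 = 67.725°.
n = sin 67.725° / sin 45° = 0.9254 / 0.7071 = 1.3087.

1.309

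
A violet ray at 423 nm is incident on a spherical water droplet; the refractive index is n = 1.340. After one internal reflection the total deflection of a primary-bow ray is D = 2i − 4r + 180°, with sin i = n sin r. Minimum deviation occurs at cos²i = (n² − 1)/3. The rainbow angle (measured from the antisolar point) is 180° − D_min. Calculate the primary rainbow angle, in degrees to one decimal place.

41.1°

cos²i = (1.79560 − 1)/3 = 0.26520; i = arccos(0.51498) = 59.004°.
sin r = sin 59.004°/1.340 = 0.63971; r = 39.770°.
D_min = 2·59.004° − 4·39.770° + 180° = 138.929°.
Rainbow angle = 180° − D_min = 41.071°.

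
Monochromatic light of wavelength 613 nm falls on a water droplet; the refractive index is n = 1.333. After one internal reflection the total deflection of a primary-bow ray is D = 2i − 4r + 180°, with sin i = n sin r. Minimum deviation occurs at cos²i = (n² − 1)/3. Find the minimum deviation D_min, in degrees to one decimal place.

137.9°

cos²i = (1.77689 − 1)/3 = 0.25896; i = arccos(0.50888) = 59.410°.
sin r = sin 59.410°/1.333 = 0.64579; r = 40.225°.
D_min = 2·59.410° − 4·40.225° + 180° = 137.922°.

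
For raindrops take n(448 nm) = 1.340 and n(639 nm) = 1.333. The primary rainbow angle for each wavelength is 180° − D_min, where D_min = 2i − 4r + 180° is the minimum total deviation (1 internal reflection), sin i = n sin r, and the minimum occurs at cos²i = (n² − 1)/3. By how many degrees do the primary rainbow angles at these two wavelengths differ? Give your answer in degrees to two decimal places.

At 448 nm (n = 1.340): cos²i = 0.26520 → i = 59.004°, r = 39.770°, D_min = 138.929°, rainbow angle = 41.071°.
At 639 nm (n = 1.333): cos²i = 0.25896 → i = 59.410°, r = 40.225°, D_min = 137.922°, rainbow angle = 42.078°.
Angular width = |41.071° − 42.078°| = 1.007°.

1.01°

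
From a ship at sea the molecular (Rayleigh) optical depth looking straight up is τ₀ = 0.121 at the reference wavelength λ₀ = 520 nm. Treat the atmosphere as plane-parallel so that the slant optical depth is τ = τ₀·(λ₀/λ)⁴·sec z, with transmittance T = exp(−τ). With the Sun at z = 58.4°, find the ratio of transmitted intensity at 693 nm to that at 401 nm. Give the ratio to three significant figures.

1.79

Airmass: sec 58.4° = 1.9084.
τ(693 nm) = 0.121 × (520/693)⁴ × 1.9084 = 0.121 × 0.3170 × 1.9084 = 0.0732.
τ(401 nm) = 0.121 × (520/401)⁴ × 1.9084 = 0.121 × 2.8277 × 1.9084 = 0.6530.
T(693)/T(401) = exp(τ_B − τ_A) = exp(0.5798) = 1.7856.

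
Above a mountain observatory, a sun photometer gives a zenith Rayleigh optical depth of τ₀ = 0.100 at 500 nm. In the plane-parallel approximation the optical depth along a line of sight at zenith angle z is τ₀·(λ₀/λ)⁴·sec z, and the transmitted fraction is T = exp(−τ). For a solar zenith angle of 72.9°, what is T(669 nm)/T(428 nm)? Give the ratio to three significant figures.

Airmass: sec 72.9° = 3.4009.
τ(669 nm) = 0.100 × (500/669)⁴ × 3.4009 = 0.100 × 0.3120 × 3.4009 = 0.1061.
τ(428 nm) = 0.100 × (500/428)⁴ × 3.4009 = 0.100 × 1.8625 × 3.4009 = 0.6334.
T(669)/T(428) = exp(τ_B − τ_A) = exp(0.5273) = 1.6944.

1.69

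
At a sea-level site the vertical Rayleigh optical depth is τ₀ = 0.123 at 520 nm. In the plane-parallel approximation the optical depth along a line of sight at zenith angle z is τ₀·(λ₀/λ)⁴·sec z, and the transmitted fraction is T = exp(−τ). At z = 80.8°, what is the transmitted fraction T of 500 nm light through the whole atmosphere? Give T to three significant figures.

0.407

sec 80.8° = 6.2546.
τ = 0.123 × (520/500)⁴ × 6.2546 = 0.123 × 1.1699 × 6.2546 = 0.9000.
T = exp(−0.9000) = 0.4066.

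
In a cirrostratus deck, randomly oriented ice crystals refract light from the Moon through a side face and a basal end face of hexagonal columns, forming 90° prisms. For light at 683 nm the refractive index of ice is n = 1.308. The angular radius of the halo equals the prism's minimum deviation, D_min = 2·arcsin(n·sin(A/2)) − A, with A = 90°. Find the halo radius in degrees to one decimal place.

45.3°

n·sin(A/2) = 1.308 × sin 45° = 1.308 × 0.7071 = 0.9249.
D_min = 2·arcsin(0.9249) − 90° = 2 × 67.653° − 90° = 45.305°.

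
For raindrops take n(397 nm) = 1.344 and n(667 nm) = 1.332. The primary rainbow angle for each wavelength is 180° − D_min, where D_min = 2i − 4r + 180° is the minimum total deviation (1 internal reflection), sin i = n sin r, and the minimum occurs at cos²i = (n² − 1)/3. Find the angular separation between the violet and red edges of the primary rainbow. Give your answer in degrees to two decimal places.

1.72°

At 397 nm (n = 1.344): cos²i = 0.26878 → i = 58.772°, r = 39.512°, D_min = 139.495°, rainbow angle = 40.505°.
At 667 nm (n = 1.332): cos²i = 0.25807 → i = 59.469°, r = 40.290°, D_min = 137.776°, rainbow angle = 42.224°.
Angular width = |40.505° − 42.224°| = 1.719°.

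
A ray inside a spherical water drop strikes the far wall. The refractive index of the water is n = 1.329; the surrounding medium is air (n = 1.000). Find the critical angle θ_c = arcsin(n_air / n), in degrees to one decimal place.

sin θ_c = n_air / n = 1.000 / 1.329 = 0.7524.
θ_c = arcsin(0.7524) = 48.80°.

48.8°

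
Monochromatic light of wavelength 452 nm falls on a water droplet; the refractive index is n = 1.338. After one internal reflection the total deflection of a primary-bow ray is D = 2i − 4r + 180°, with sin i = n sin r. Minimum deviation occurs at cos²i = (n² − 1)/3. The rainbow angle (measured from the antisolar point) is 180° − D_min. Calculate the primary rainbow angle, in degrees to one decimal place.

41.4°

cos²i = (1.79024 − 1)/3 = 0.26341; i = arccos(0.51324) = 59.120°.
sin r = sin 59.120°/1.338 = 0.64144; r = 39.899°.
D_min = 2·59.120° − 4·39.899° + 180° = 138.643°.
Rainbow angle = 180° − D_min = 41.357°.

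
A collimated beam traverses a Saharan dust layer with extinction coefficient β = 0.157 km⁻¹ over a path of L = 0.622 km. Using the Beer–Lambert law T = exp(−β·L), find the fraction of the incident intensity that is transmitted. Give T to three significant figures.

τ = β·L = 0.157 × 0.622 = 0.0977.
T = exp(−0.0977) = 0.9070.

0.907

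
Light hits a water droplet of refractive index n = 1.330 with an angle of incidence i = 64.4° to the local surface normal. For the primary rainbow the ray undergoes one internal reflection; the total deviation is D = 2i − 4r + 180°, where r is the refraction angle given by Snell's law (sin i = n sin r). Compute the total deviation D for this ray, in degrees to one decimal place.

sin r = sin 64.4° / 1.330 = 0.9018/1.330 = 0.6781; r = 42.69°.
D = 2·64.4° − 4·42.69° + 180° = 128.80° − 170.77° + 180° = 138.03°.

138.0°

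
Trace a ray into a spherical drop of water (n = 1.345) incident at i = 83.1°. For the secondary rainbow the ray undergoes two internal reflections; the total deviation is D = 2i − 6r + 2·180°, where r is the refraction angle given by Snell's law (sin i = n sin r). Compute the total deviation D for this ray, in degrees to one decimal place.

240.8°

sin r = sin 83.1° / 1.345 = 0.9928/1.345 = 0.7381; r = 47.57°.
D = 2·83.1° − 6·47.57° + 2·180° = 166.20° − 285.42° + 360° = 240.78°.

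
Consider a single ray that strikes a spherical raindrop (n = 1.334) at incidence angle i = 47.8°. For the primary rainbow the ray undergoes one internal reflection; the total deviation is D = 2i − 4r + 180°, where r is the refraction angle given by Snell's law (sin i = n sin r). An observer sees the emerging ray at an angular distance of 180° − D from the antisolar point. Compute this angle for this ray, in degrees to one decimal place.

39.3°

sin r = sin 47.8° / 1.334 = 0.7408/1.334 = 0.5553; r = 33.73°.
D = 2·47.8° − 4·33.73° + 180° = 95.60° − 134.93° + 180° = 140.67°.
Angle from antisolar point = 180° − D = 39.33°.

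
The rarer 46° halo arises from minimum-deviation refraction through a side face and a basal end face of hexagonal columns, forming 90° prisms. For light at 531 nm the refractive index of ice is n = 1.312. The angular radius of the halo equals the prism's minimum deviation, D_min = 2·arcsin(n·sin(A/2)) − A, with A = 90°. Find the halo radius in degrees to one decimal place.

n·sin(A/2) = 1.312 × sin 45° = 1.312 × 0.7071 = 0.9277.
D_min = 2·arcsin(0.9277) − 90° = 2 × 68.083° − 90° = 46.166°.

46.2°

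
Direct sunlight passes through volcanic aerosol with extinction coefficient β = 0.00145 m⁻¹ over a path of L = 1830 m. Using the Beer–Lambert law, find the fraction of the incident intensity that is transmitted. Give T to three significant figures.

0.0704

τ = β·L = 0.00145 × 1830 = 2.6535.
T = exp(−2.6535) = 0.0704.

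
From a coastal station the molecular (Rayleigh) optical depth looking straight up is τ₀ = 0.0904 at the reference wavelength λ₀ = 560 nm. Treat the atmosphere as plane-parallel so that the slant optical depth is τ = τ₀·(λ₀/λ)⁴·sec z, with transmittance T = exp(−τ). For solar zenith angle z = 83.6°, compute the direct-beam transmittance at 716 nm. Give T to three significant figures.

sec 83.6° = 8.9711.
τ = 0.0904 × (560/716)⁴ × 8.9711 = 0.0904 × 0.3742 × 8.9711 = 0.3035.
T = exp(−0.3035) = 0.7383.

0.738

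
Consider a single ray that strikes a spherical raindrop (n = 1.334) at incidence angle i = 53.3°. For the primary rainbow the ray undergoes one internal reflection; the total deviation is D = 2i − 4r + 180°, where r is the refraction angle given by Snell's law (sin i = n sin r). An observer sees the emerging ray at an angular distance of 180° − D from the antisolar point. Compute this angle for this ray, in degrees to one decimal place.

41.2°

sin r = sin 53.3° / 1.334 = 0.8018/1.334 = 0.6010; r = 36.94°.
D = 2·53.3° − 4·36.94° + 180° = 106.60° − 147.78° + 180° = 138.82°.
Angle from antisolar point = 180° − D = 41.18°.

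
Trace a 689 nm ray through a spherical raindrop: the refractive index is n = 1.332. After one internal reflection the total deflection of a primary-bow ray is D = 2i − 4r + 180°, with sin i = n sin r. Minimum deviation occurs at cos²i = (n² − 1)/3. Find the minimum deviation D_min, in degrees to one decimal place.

137.8°

cos²i = (1.77422 − 1)/3 = 0.25807; i = arccos(0.50801) = 59.469°.
sin r = sin 59.469°/1.332 = 0.64666; r = 40.290°.
D_min = 2·59.469° − 4·40.290° + 180° = 137.776°.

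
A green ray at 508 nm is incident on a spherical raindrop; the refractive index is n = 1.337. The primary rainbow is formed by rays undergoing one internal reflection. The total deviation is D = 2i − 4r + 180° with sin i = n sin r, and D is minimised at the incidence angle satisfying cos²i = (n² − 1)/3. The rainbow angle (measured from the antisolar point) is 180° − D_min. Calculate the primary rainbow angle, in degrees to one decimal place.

cos²i = (1.78757 − 1)/3 = 0.26252; i = arccos(0.51237) = 59.178°.
sin r = sin 59.178°/1.337 = 0.64231; r = 39.964°.
D_min = 2·59.178° − 4·39.964° + 180° = 138.500°.
Rainbow angle = 180° − D_min = 41.500°.

41.5°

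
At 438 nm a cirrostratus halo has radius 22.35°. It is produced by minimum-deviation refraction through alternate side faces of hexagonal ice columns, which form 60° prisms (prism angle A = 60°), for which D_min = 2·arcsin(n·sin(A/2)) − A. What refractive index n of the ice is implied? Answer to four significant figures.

Rearranging: n = sin((D_min + A)/2) / sin(A/2).
(D_min + A)/2 = (22.35° + 60°)/2 = 41.175°.
n = sin 41.175° / sin 30° = 0.6584 / 0.5000 = 1.3167.

1.317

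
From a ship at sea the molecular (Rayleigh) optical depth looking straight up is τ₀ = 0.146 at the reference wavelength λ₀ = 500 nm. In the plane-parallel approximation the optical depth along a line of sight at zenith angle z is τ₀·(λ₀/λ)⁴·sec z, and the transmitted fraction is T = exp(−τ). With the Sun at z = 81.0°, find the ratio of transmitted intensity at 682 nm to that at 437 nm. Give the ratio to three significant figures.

Airmass: sec 81.0° = 6.3925.
τ(682 nm) = 0.146 × (500/682)⁴ × 6.3925 = 0.146 × 0.2889 × 6.3925 = 0.2696.
τ(437 nm) = 0.146 × (500/437)⁴ × 6.3925 = 0.146 × 1.7138 × 6.3925 = 1.5995.
T(682)/T(437) = exp(τ_B − τ_A) = exp(1.3298) = 3.7804.

3.78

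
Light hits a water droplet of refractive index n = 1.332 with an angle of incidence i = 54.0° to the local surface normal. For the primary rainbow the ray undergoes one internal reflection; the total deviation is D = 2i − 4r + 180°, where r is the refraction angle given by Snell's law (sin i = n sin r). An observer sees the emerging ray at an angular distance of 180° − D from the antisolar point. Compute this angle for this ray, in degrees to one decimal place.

41.6°

sin r = sin 54.0° / 1.332 = 0.8090/1.332 = 0.6074; r = 37.40°.
D = 2·54.0° − 4·37.40° + 180° = 108.00° − 149.60° + 180° = 138.40°.
Angle from antisolar point = 180° − D = 41.60°.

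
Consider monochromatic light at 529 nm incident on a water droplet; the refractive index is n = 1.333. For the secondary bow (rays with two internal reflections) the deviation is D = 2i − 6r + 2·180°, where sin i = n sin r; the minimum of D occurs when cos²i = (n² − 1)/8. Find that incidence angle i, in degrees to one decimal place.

cos²i = (1.333² − 1)/8 = (1.77689 − 1)/8 = 0.09711.
cos i = 0.31163, so i = 71.843°.

71.8°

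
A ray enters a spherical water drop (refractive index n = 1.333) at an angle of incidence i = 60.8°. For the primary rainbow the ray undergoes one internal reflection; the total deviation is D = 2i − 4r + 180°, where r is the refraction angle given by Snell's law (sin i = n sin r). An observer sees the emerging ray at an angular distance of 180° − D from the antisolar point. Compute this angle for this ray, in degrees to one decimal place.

sin r = sin 60.8° / 1.333 = 0.8729/1.333 = 0.6549; r = 40.91°.
D = 2·60.8° − 4·40.91° + 180° = 121.60° − 163.63° + 180° = 137.97°.
Angle from antisolar point = 180° − D = 42.03°.

42.0°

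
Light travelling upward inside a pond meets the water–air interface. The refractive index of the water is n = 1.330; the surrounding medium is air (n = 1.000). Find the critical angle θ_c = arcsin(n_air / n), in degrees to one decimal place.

sin θ_c = n_air / n = 1.000 / 1.330 = 0.7519.
θ_c = arcsin(0.7519) = 48.75°.

48.8°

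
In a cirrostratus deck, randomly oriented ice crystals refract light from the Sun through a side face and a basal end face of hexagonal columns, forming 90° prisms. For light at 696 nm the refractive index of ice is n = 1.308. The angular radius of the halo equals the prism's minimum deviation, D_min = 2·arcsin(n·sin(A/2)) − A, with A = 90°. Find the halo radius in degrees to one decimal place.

45.3°

n·sin(A/2) = 1.308 × sin 45° = 1.308 × 0.7071 = 0.9249.
D_min = 2·arcsin(0.9249) − 90° = 2 × 67.653° − 90° = 45.305°.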